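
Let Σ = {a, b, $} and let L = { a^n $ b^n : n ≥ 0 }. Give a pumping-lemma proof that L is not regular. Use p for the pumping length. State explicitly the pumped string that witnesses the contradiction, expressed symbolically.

a^{p+k} $ b^p

Assume L is regular. Let p be the pumping length given by the pumping lemma.
Take w = a^p $ b^p ∈ L with |w| = 2p+1 ≥ p.
The pumping lemma gives a decomposition w = xyz where |xy| ≤ p and y is nonempty.
The first p characters of w are a's, so xy (and hence y) consists only of a's. Write y = a^k, 1 ≤ k ≤ p.
Pump with i = 2: xy^2z = a^{p+k} $ b^p, which would require p+k = p. But k ≥ 1, so xy^2z ∉ L.
This contradicts the pumping lemma, so L is not regular.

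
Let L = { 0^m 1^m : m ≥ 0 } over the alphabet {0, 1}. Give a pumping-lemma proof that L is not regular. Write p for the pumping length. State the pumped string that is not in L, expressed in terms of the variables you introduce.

Toward a contradiction, assume L is regular with pumping length p.
Let w = 0^p 1^p ∈ L; note |w| = 2p ≥ p.
Write w = xyz as guaranteed by the lemma, with |xy| ≤ p and y is nonempty.
Since the first p symbols of w are all 0's and |xy| ≤ p, y lies entirely in the leading 0-block: y = 0^k for some k with 1 ≤ k ≤ p.
Pump with i = 2: xy^2z = 0^{p+k} 1^p. For this to lie in L we would need p = p+k, which forces k = 0. But k ≥ 1, so xy^2z ∉ L.
This contradicts the pumping lemma, so L is not regular.

0^{p+k} 1^p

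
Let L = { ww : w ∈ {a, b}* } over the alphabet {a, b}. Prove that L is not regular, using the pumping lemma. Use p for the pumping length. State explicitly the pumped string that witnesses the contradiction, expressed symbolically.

Suppose for contradiction that L is regular, and let p be the pumping length.
Take w = a^p b^p a^p b^p = uu where u = a^pb^p; then w ∈ L and |w| = 4p ≥ p.
By the pumping lemma, w = xyz with |xy| ≤ p and |y| ≥ 1.
Because |xy| ≤ p and w begins with p copies of a, we have y = a^k with 1 ≤ k ≤ p.
Pump with i = 2: xy^2z = a^{p+k} b^p a^p b^p, of length 4p+k. Suppose this equals vv. The string starts with a and ends with b, so v does too; thus the boundary between the two copies of v is a b→a transition. There is exactly one such transition, at position 2p+k, so |v| = 2p+k and |vv| = 4p+2k ≠ 4p+k since k ≥ 1. So xy^2z ∉ L.
This contradicts the pumping lemma, so L is not regular.

a^{p+k} b^p a^p b^p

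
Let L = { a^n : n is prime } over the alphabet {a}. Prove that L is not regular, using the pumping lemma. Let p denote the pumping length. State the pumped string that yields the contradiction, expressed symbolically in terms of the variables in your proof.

Assume L is regular; let p be its pumping constant.
Let q be a prime with q ≥ p+2 (infinitely many primes exist), and take w = a^q ∈ L with |w| = q ≥ p.
Write w = xyz as guaranteed by the lemma, with |xy| ≤ p and y is nonempty.
Then y = a^k for some k with 1 ≤ k ≤ p.
Since 1 ≤ k ≤ p, |xz| = q-k. Pump with i = q+1: |xy^{q+1}z| = (q-k)+(q+1)k = q+qk = q(1+k), which is composite (both factors ≥ 2). So xy^{q+1}z = a^{q(1+k)} ∉ L.
This contradicts the pumping lemma, so L is not regular.

a^{q(1+k)}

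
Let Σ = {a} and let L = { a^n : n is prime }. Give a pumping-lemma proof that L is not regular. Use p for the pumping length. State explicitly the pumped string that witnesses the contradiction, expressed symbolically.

Suppose for contradiction that L is regular, and let p be the pumping length.
Let q be a prime with q ≥ p+2 (infinitely many primes exist), and take w = a^q ∈ L with |w| = q ≥ p.
Write w = xyz as guaranteed by the lemma, with |xy| ≤ p and |y| ≥ 1.
Then y = a^k for some k with 1 ≤ k ≤ p.
Since 1 ≤ k ≤ p, |xz| = q-k. Pump with i = q+1: |xy^{q+1}z| = (q-k)+(q+1)k = q+qk = q(1+k), which is composite (both factors ≥ 2). So xy^{q+1}z = a^{q(1+k)} ∉ L.
This contradicts the pumping lemma, so L is not regular.

a^{q(1+k)}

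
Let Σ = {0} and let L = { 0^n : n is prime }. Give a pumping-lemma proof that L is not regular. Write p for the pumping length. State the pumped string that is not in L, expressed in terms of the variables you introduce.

0^{q(1+k)}

Assume L is regular; let p be its pumping constant.
Let q be a prime with q ≥ p+2 (infinitely many primes exist), and take w = 0^q ∈ L with |w| = q ≥ p.
The pumping lemma gives a decomposition w = xyz where |xy| ≤ p and |y| ≥ 1.
Then y = 0^k for some k with 1 ≤ k ≤ p.
Since 1 ≤ k ≤ p, |xz| = q-k. Pump with i = q+1: |xy^{q+1}z| = (q-k)+(q+1)k = q+qk = q(1+k), which is composite (both factors ≥ 2). So xy^{q+1}z = 0^{q(1+k)} ∉ L.
This contradicts the pumping lemma, so L is not regular.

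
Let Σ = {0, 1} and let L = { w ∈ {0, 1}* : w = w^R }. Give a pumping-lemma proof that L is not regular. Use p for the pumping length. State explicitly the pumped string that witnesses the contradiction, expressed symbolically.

Toward a contradiction, assume L is regular with pumping length p.
Take w = 0^p 1 0^p, a palindrome of length 2p+1 ≥ p.
By the pumping lemma, w = xyz with |xy| ≤ p and y is nonempty.
Because |xy| ≤ p and w begins with p copies of 0, we have y = 0^k with 1 ≤ k ≤ p.
Pump with i = 2: xy^2z = 0^{p+k} 1 0^p. Its reverse is 0^p 1 0^{p+k}, which differs from xy^2z since k ≥ 1. So xy^2z is not a palindrome and xy^2z ∉ L.
Contradiction. Therefore L is not regular.

0^{p+k} 1 0^p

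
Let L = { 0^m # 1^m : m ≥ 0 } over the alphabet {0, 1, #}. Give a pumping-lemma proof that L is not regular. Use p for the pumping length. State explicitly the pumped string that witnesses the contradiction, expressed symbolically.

Assume L is regular; let p be its pumping constant.
Take w = 0^p # 1^p ∈ L with |w| = 2p+1 ≥ p.
Write w = xyz as guaranteed by the lemma, with |xy| ≤ p and y is nonempty.
Because |xy| ≤ p and w begins with p copies of 0, we have y = 0^k with 1 ≤ k ≤ p.
Pump with i = 2: xy^2z = 0^{p+k} # 1^p, which would require p+k = p. But k ≥ 1, so xy^2z ∉ L.
This contradicts the pumping lemma, so L is not regular.

0^{p+k} # 1^p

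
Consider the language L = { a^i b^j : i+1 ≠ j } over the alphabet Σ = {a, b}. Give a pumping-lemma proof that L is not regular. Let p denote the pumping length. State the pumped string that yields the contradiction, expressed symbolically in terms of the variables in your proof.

a^{p+p!} b^{p+p!+1}

Suppose for contradiction that L is regular, and let p be the pumping length.
Choose w = a^p b^{p+p!+1}. Since p ≠ (p+p!+1)-1 = p+p!, w ∈ L; and |w| ≥ p.
Write w = xyz as guaranteed by the lemma, with |xy| ≤ p and y is nonempty.
Because |xy| ≤ p and w begins with p copies of a, we have y = a^k with 1 ≤ k ≤ p.
Since 1 ≤ k ≤ p, k divides p!; set t = 1 + p!/k. Then xy^t z has p + (p!/k)·k = p + p! copies of a. Now the a-count is p+p! and (b-count)-1 = (p+p!+1)-1 = p+p!, so i+1 ≠ j fails. So xy^t z = a^{p+p!} b^{p+p!+1} ∉ L.
This is a contradiction; hence L is not regular.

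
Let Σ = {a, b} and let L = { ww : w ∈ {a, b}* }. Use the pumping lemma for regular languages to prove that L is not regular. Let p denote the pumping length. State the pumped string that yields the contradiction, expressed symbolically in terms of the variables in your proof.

Suppose for contradiction that L is regular, and let p be the pumping length.
Take w = a^p b^p a^p b^p = uu where u = a^pb^p; then w ∈ L and |w| = 4p ≥ p.
The pumping lemma gives a decomposition w = xyz where |xy| ≤ p and |y| ≥ 1.
Since the first p symbols of w are all a's and |xy| ≤ p, y lies entirely in the leading a-block: y = a^k for some k with 1 ≤ k ≤ p.
Pump with i = 2: xy^2z = a^{p+k} b^p a^p b^p, of length 4p+k. Suppose this equals vv. The string starts with a and ends with b, so v does too; thus the boundary between the two copies of v is a b→a transition. There is exactly one such transition, at position 2p+k, so |v| = 2p+k and |vv| = 4p+2k ≠ 4p+k since k ≥ 1. So xy^2z ∉ L.
This is a contradiction; hence L is not regular.

a^{p+k} b^p a^p b^p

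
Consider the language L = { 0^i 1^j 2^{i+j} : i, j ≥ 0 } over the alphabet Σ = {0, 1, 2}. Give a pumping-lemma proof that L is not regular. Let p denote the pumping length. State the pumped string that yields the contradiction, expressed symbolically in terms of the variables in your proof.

0^{p+k} 1^p 2^{2p}

Assume L is regular. Let p be the pumping length given by the pumping lemma.
Take w = 0^p 1^p 2^{2p} ∈ L (with i=j=p, i+j=2p), |w| = 4p ≥ p.
By the pumping lemma, w = xyz with |xy| ≤ p and |y| > 0.
The first p characters of w are 0's, so xy (and hence y) consists only of 0's. Write y = 0^k, 1 ≤ k ≤ p.
Consider xy^2z = 0^{p+k} 1^p 2^{2p}. Now the 0- and 1-counts sum to 2p+k, but the 2-count is 2p ≠ 2p+k. So xy^2z ∉ L.
This is a contradiction; hence L is not regular.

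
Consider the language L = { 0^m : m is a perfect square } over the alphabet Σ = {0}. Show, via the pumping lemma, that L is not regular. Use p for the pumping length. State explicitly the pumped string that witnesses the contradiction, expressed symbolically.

Assume L is regular. Let p be the pumping length given by the pumping lemma.
Take w = 0^{p²} ∈ L with |w| = p² ≥ p.
The pumping lemma gives a decomposition w = xyz where |xy| ≤ p and |y| > 0.
Then y = 0^k for some k with 1 ≤ k ≤ p.
Pump with i = 2: xy^2z = 0^{p²+k}. Since 1 ≤ k ≤ p, p² < p²+k ≤ p²+p < (p+1)², so p²+k lies strictly between consecutive squares and is not a perfect square. So xy^2z ∉ L.
This is a contradiction; hence L is not regular.

0^{p²+k}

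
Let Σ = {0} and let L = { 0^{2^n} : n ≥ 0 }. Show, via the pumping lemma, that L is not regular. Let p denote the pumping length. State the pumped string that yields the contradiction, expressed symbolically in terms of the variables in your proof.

Toward a contradiction, assume L is regular with pumping length p.
Take w = 0^{2^p} ∈ L with |w| = 2^p ≥ p.
Write w = xyz as guaranteed by the lemma, with |xy| ≤ p and |y| ≥ 1.
Then y = 0^k for some k with 1 ≤ k ≤ p.
Pump with i = 2: xy^2z = 0^{2^p+k}. Since 1 ≤ k ≤ p < 2^p, we have 2^p < 2^p+k < 2^{p+1}, so 2^p+k is not a power of 2. So xy^2z ∉ L.
This contradicts the pumping lemma, so L is not regular.

0^{2^p+k}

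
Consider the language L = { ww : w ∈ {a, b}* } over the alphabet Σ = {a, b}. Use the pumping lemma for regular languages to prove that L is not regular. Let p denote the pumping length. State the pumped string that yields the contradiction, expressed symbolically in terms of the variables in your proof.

Assume L is regular. Let p be the pumping length given by the pumping lemma.
Take w = a^p b^p a^p b^p = uu where u = a^pb^p; then w ∈ L and |w| = 4p ≥ p.
Write w = xyz as guaranteed by the lemma, with |xy| ≤ p and y is nonempty.
Since the first p symbols of w are all a's and |xy| ≤ p, y lies entirely in the leading a-block: y = a^k for some k with 1 ≤ k ≤ p.
Pump with i = 2: xy^2z = a^{p+k} b^p a^p b^p, of length 4p+k. Suppose this equals vv. The string starts with a and ends with b, so v does too; thus the boundary between the two copies of v is a b→a transition. There is exactly one such transition, at position 2p+k, so |v| = 2p+k and |vv| = 4p+2k ≠ 4p+k since k ≥ 1. So xy^2z ∉ L.
Contradiction. Therefore L is not regular.

a^{p+k} b^p a^p b^p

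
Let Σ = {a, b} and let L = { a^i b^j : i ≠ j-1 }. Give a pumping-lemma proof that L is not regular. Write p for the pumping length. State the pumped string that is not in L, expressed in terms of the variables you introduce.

a^{p+p!} b^{p+p!+1}

Assume L is regular; let p be its pumping constant.
Choose w = a^p b^{p+p!+1}. Since p ≠ (p+p!+1)-1 = p+p!, w ∈ L; and |w| ≥ p.
Write w = xyz as guaranteed by the lemma, with |xy| ≤ p and |y| ≥ 1.
Because |xy| ≤ p and w begins with p copies of a, we have y = a^k with 1 ≤ k ≤ p.
Since 1 ≤ k ≤ p, k divides p!; set t = 1 + p!/k. Then xy^t z has p + (p!/k)·k = p + p! copies of a. Now the a-count is p+p! and (b-count)-1 = (p+p!+1)-1 = p+p!, so i ≠ j-1 fails. So xy^t z = a^{p+p!} b^{p+p!+1} ∉ L.
Contradiction. Therefore L is not regular.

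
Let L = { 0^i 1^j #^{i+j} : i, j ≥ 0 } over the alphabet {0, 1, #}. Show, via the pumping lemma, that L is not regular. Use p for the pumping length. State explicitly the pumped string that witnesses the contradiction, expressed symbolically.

Suppose for contradiction that L is regular, and let p be the pumping length.
Take w = 0^p 1^p #^{2p} ∈ L (with i=j=p, i+j=2p), |w| = 4p ≥ p.
The pumping lemma gives a decomposition w = xyz where |xy| ≤ p and |y| > 0.
Since the first p symbols of w are all 0's and |xy| ≤ p, y lies entirely in the leading 0-block: y = 0^k for some k with 1 ≤ k ≤ p.
Consider xy^2z = 0^{p+k} 1^p #^{2p}. Now the 0- and 1-counts sum to 2p+k, but the #-count is 2p ≠ 2p+k. So xy^2z ∉ L.
Contradiction. Therefore L is not regular.

0^{p+k} 1^p #^{2p}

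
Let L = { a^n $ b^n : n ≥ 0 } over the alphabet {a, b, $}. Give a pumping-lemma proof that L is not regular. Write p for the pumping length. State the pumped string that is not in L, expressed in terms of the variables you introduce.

Suppose for contradiction that L is regular, and let p be the pumping length.
Take w = a^p $ b^p ∈ L with |w| = 2p+1 ≥ p.
The pumping lemma gives a decomposition w = xyz where |xy| ≤ p and y is nonempty.
Since the first p symbols of w are all a's and |xy| ≤ p, y lies entirely in the leading a-block: y = a^k for some k with 1 ≤ k ≤ p.
Pump with i = 2: xy^2z = a^{p+k} $ b^p, which would require p+k = p. But k ≥ 1, so xy^2z ∉ L.
This contradicts the pumping lemma, so L is not regular.

a^{p+k} $ b^p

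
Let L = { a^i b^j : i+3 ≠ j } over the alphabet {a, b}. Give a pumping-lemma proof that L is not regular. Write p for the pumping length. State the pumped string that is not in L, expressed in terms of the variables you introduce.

a^{p+p!} b^{p+p!+3}

Assume L is regular; let p be its pumping constant.
Choose w = a^p b^{p+p!+3}. Since p ≠ (p+p!+3)-3 = p+p!, w ∈ L; and |w| ≥ p.
By the pumping lemma, w = xyz with |xy| ≤ p and |y| ≥ 1.
Because |xy| ≤ p and w begins with p copies of a, we have y = a^k with 1 ≤ k ≤ p.
Since 1 ≤ k ≤ p, k divides p!; set t = 1 + p!/k. Then xy^t z has p + (p!/k)·k = p + p! copies of a. Now the a-count is p+p! and (b-count)-3 = (p+p!+3)-3 = p+p!, so i+3 ≠ j fails. So xy^t z = a^{p+p!} b^{p+p!+3} ∉ L.
Contradiction. Therefore L is not regular.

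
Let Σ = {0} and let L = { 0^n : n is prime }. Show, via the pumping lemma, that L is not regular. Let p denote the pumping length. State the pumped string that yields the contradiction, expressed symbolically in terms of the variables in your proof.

Assume L is regular; let p be its pumping constant.
Let q be a prime with q ≥ p+2 (infinitely many primes exist), and take w = 0^q ∈ L with |w| = q ≥ p.
The pumping lemma gives a decomposition w = xyz where |xy| ≤ p and |y| ≥ 1.
Then y = 0^k for some k with 1 ≤ k ≤ p.
Since 1 ≤ k ≤ p, |xz| = q-k. Pump with i = q+1: |xy^{q+1}z| = (q-k)+(q+1)k = q+qk = q(1+k), which is composite (both factors ≥ 2). So xy^{q+1}z = 0^{q(1+k)} ∉ L.
This contradicts the pumping lemma, so L is not regular.

0^{q(1+k)}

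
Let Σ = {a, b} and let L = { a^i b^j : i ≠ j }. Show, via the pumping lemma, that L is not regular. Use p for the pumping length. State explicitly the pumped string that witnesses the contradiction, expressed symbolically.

a^{p+p!} b^{p+p!}

Suppose for contradiction that L is regular, and let p be the pumping length.
Choose w = a^p b^{p+p!}. Since p ≠ p+p!, w ∈ L; and |w| ≥ p.
By the pumping lemma, w = xyz with |xy| ≤ p and |y| > 0.
The first p characters of w are a's, so xy (and hence y) consists only of a's. Write y = a^k, 1 ≤ k ≤ p.
Since 1 ≤ k ≤ p, k divides p!; set t = 1 + p!/k. Then xy^t z has p + (p!/k)·k = p + p! copies of a. Now the a-count equals the b-count, so i ≠ j fails. So xy^t z = a^{p+p!} b^{p+p!} ∉ L.
Contradiction. Therefore L is not regular.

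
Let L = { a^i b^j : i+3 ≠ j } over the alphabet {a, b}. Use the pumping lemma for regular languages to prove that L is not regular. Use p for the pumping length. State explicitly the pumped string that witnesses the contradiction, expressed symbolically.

a^{p+p!} b^{p+p!+3}

Assume L is regular. Let p be the pumping length given by the pumping lemma.
Choose w = a^p b^{p+p!+3}. Since p ≠ (p+p!+3)-3 = p+p!, w ∈ L; and |w| ≥ p.
The pumping lemma gives a decomposition w = xyz where |xy| ≤ p and y is nonempty.
The first p characters of w are a's, so xy (and hence y) consists only of a's. Write y = a^k, 1 ≤ k ≤ p.
Since 1 ≤ k ≤ p, k divides p!; set t = 1 + p!/k. Then xy^t z has p + (p!/k)·k = p + p! copies of a. Now the a-count is p+p! and (b-count)-3 = (p+p!+3)-3 = p+p!, so i+3 ≠ j fails. So xy^t z = a^{p+p!} b^{p+p!+3} ∉ L.
Contradiction. Therefore L is not regular.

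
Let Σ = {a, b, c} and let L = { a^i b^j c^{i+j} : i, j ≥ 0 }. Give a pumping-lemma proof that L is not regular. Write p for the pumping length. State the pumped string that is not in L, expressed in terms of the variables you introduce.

Assume L is regular. Let p be the pumping length given by the pumping lemma.
Take w = a^p b^p c^{2p} ∈ L (with i=j=p, i+j=2p), |w| = 4p ≥ p.
Write w = xyz as guaranteed by the lemma, with |xy| ≤ p and |y| > 0.
The first p characters of w are a's, so xy (and hence y) consists only of a's. Write y = a^k, 1 ≤ k ≤ p.
Consider xy^2z = a^{p+k} b^p c^{2p}. Now the a- and b-counts sum to 2p+k, but the c-count is 2p ≠ 2p+k. So xy^2z ∉ L.
Contradiction. Therefore L is not regular.

a^{p+k} b^p c^{2p}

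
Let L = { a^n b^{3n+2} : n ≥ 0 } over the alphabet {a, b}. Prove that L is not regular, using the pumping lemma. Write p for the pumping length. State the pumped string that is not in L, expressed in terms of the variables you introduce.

a^{p+k} b^{3p+2}

Suppose for contradiction that L is regular, and let p be the pumping length.
Choose w = a^p b^{3p+2}, which is in L with |w| = 4p+2 ≥ p.
The pumping lemma gives a decomposition w = xyz where |xy| ≤ p and |y| ≥ 1.
Because |xy| ≤ p and w begins with p copies of a, we have y = a^k with 1 ≤ k ≤ p.
Pump with i = 2: xy^2z = a^{p+k} b^{3p+2}. For this to lie in L we would need 3p+2 = 3(p+k)+2, which forces k = 0. But k ≥ 1, so xy^2z ∉ L.
This is a contradiction; hence L is not regular.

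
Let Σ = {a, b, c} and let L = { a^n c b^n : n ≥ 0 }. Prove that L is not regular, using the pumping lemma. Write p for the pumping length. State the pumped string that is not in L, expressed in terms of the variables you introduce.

Assume L is regular. Let p be the pumping length given by the pumping lemma.
Take w = a^p c b^p ∈ L with |w| = 2p+1 ≥ p.
The pumping lemma gives a decomposition w = xyz where |xy| ≤ p and y is nonempty.
Because |xy| ≤ p and w begins with p copies of a, we have y = a^k with 1 ≤ k ≤ p.
Pump with i = 2: xy^2z = a^{p+k} c b^p, which would require p+k = p. But k ≥ 1, so xy^2z ∉ L.
This is a contradiction; hence L is not regular.

a^{p+k} c b^p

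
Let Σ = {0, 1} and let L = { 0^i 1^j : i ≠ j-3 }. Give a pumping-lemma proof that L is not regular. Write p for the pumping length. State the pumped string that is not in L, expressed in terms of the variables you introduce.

Toward a contradiction, assume L is regular with pumping length p.
Choose w = 0^p 1^{p+p!+3}. Since p ≠ (p+p!+3)-3 = p+p!, w ∈ L; and |w| ≥ p.
By the pumping lemma, w = xyz with |xy| ≤ p and |y| ≥ 1.
Because |xy| ≤ p and w begins with p copies of 0, we have y = 0^k with 1 ≤ k ≤ p.
Since 1 ≤ k ≤ p, k divides p!; set t = 1 + p!/k. Then xy^t z has p + (p!/k)·k = p + p! copies of 0. Now the 0-count is p+p! and (1-count)-3 = (p+p!+3)-3 = p+p!, so i ≠ j-3 fails. So xy^t z = 0^{p+p!} 1^{p+p!+3} ∉ L.
This contradicts the pumping lemma, so L is not regular.

0^{p+p!} 1^{p+p!+3}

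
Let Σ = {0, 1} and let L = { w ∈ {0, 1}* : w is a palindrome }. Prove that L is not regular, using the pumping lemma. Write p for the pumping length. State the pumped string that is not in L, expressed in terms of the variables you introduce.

Toward a contradiction, assume L is regular with pumping length p.
Take w = 0^p 1 0^p, a palindrome of length 2p+1 ≥ p.
Write w = xyz as guaranteed by the lemma, with |xy| ≤ p and |y| > 0.
Since the first p symbols of w are all 0's and |xy| ≤ p, y lies entirely in the leading 0-block: y = 0^k for some k with 1 ≤ k ≤ p.
Pump with i = 2: xy^2z = 0^{p+k} 1 0^p. Its reverse is 0^p 1 0^{p+k}, which differs from xy^2z since k ≥ 1. So xy^2z is not a palindrome and xy^2z ∉ L.
Contradiction. Therefore L is not regular.

0^{p+k} 1 0^p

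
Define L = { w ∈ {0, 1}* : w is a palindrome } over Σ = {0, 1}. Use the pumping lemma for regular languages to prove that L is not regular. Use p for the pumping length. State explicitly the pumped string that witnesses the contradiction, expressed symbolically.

Assume L is regular; let p be its pumping constant.
Take w = 0^p 1 0^p, a palindrome of length 2p+1 ≥ p.
By the pumping lemma, w = xyz with |xy| ≤ p and y is nonempty.
Because |xy| ≤ p and w begins with p copies of 0, we have y = 0^k with 1 ≤ k ≤ p.
Pump with i = 2: xy^2z = 0^{p+k} 1 0^p. Its reverse is 0^p 1 0^{p+k}, which differs from xy^2z since k ≥ 1. So xy^2z is not a palindrome and xy^2z ∉ L.
Contradiction. Therefore L is not regular.

0^{p+k} 1 0^p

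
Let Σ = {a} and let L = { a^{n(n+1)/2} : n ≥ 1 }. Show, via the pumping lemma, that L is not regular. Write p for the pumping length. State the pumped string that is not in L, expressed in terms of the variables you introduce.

Toward a contradiction, assume L is regular with pumping length p.
Take w = a^{p(p+1)/2} ∈ L with |w| = p(p+1)/2 ≥ p.
The pumping lemma gives a decomposition w = xyz where |xy| ≤ p and |y| > 0.
Then y = a^k for some k with 1 ≤ k ≤ p.
Pump with i = 2: xy^2z = a^{p(p+1)/2+k}. Since 1 ≤ k ≤ p, p(p+1)/2 < p(p+1)/2+k ≤ p(p+1)/2+p < (p+1)(p+2)/2, so p(p+1)/2+k is strictly between consecutive triangular numbers. So xy^2z ∉ L.
Contradiction. Therefore L is not regular.

a^{p(p+1)/2+k}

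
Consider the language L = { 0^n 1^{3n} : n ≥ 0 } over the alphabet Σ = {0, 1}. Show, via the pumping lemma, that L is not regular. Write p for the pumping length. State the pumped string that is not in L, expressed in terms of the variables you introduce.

Assume L is regular; let p be its pumping constant.
Choose w = 0^p 1^{3p}, which is in L with |w| = 4p ≥ p.
The pumping lemma gives a decomposition w = xyz where |xy| ≤ p and |y| ≥ 1.
Since the first p symbols of w are all 0's and |xy| ≤ p, y lies entirely in the leading 0-block: y = 0^k for some k with 1 ≤ k ≤ p.
Pump with i = 2: xy^2z = 0^{p+k} 1^{3p}. For this to lie in L we would need 3p = 3(p+k), which forces k = 0. But k ≥ 1, so xy^2z ∉ L.
This is a contradiction; hence L is not regular.

0^{p+k} 1^{3p}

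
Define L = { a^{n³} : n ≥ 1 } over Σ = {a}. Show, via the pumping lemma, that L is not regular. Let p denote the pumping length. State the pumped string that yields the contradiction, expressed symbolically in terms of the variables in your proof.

Assume L is regular. Let p be the pumping length given by the pumping lemma.
Take w = a^{p³} ∈ L with |w| = p³ ≥ p.
The pumping lemma gives a decomposition w = xyz where |xy| ≤ p and y is nonempty.
Then y = a^k for some k with 1 ≤ k ≤ p.
Pump with i = 2: xy^2z = a^{p³+k}. Since 1 ≤ k ≤ p, p³ < p³+k ≤ p³+p < p³+3p²+3p+1 = (p+1)³, so p³+k is not a perfect cube. So xy^2z ∉ L.
This is a contradiction; hence L is not regular.

a^{p³+k}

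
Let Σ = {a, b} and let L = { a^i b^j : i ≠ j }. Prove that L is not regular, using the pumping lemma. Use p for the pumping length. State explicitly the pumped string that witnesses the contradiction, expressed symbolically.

a^{p+p!} b^{p+p!}

Suppose for contradiction that L is regular, and let p be the pumping length.
Choose w = a^p b^{p+p!}. Since p ≠ p+p!, w ∈ L; and |w| ≥ p.
Write w = xyz as guaranteed by the lemma, with |xy| ≤ p and |y| > 0.
The first p characters of w are a's, so xy (and hence y) consists only of a's. Write y = a^k, 1 ≤ k ≤ p.
Since 1 ≤ k ≤ p, k divides p!; set t = 1 + p!/k. Then xy^t z has p + (p!/k)·k = p + p! copies of a. Now the a-count equals the b-count, so i ≠ j fails. So xy^t z = a^{p+p!} b^{p+p!} ∉ L.
Contradiction. Therefore L is not regular.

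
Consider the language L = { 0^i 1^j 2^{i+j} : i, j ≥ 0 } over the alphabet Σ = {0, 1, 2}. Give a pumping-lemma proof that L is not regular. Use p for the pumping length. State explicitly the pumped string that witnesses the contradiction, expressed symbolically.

Toward a contradiction, assume L is regular with pumping length p.
Take w = 0^p 1^p 2^{2p} ∈ L (with i=j=p, i+j=2p), |w| = 4p ≥ p.
By the pumping lemma, w = xyz with |xy| ≤ p and |y| ≥ 1.
Because |xy| ≤ p and w begins with p copies of 0, we have y = 0^k with 1 ≤ k ≤ p.
Consider xy^2z = 0^{p+k} 1^p 2^{2p}. Now the 0- and 1-counts sum to 2p+k, but the 2-count is 2p ≠ 2p+k. So xy^2z ∉ L.
This contradicts the pumping lemma, so L is not regular.

0^{p+k} 1^p 2^{2p}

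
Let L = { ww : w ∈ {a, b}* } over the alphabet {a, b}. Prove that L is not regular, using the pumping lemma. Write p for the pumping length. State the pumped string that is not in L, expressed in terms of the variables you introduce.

Assume L is regular; let p be its pumping constant.
Take w = a^p b^p a^p b^p = uu where u = a^pb^p; then w ∈ L and |w| = 4p ≥ p.
Write w = xyz as guaranteed by the lemma, with |xy| ≤ p and y is nonempty.
Since the first p symbols of w are all a's and |xy| ≤ p, y lies entirely in the leading a-block: y = a^k for some k with 1 ≤ k ≤ p.
Pump with i = 2: xy^2z = a^{p+k} b^p a^p b^p, of length 4p+k. Suppose this equals vv. The string starts with a and ends with b, so v does too; thus the boundary between the two copies of v is a b→a transition. There is exactly one such transition, at position 2p+k, so |v| = 2p+k and |vv| = 4p+2k ≠ 4p+k since k ≥ 1. So xy^2z ∉ L.
This is a contradiction; hence L is not regular.

a^{p+k} b^p a^p b^p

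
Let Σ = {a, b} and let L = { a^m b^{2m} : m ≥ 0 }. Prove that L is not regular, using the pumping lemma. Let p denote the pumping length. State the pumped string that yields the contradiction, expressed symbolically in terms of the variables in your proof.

a^{p+k} b^{2p}

Assume L is regular. Let p be the pumping length given by the pumping lemma.
Take w = a^p b^{2p}. Then w ∈ L and |w| = 3p ≥ p.
The pumping lemma gives a decomposition w = xyz where |xy| ≤ p and |y| > 0.
Since the first p symbols of w are all a's and |xy| ≤ p, y lies entirely in the leading a-block: y = a^k for some k with 1 ≤ k ≤ p.
Pump with i = 2: xy^2z = a^{p+k} b^{2p}. For this to lie in L we would need 2p = 2(p+k), which forces k = 0. But k ≥ 1, so xy^2z ∉ L.
This is a contradiction; hence L is not regular.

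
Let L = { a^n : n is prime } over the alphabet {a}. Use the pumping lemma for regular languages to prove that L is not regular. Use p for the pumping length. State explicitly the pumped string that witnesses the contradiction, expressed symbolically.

a^{q(1+k)}

Suppose for contradiction that L is regular, and let p be the pumping length.
Let q be a prime with q ≥ p+2 (infinitely many primes exist), and take w = a^q ∈ L with |w| = q ≥ p.
Write w = xyz as guaranteed by the lemma, with |xy| ≤ p and |y| > 0.
Then y = a^k for some k with 1 ≤ k ≤ p.
Since 1 ≤ k ≤ p, |xz| = q-k. Pump with i = q+1: |xy^{q+1}z| = (q-k)+(q+1)k = q+qk = q(1+k), which is composite (both factors ≥ 2). So xy^{q+1}z = a^{q(1+k)} ∉ L.
This is a contradiction; hence L is not regular.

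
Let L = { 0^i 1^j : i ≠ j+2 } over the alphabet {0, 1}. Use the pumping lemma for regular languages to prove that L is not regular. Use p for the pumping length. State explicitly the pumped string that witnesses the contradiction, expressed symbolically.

0^{p+p!} 1^{p+p!-2}

Suppose for contradiction that L is regular, and let p be the pumping length.
Choose w = 0^p 1^{p+p!-2}. Since p ≠ (p+p!-2)+2 = p+p!, w ∈ L; and |w| ≥ p.
Write w = xyz as guaranteed by the lemma, with |xy| ≤ p and y is nonempty.
Because |xy| ≤ p and w begins with p copies of 0, we have y = 0^k with 1 ≤ k ≤ p.
Since 1 ≤ k ≤ p, k divides p!; set t = 1 + p!/k. Then xy^t z has p + (p!/k)·k = p + p! copies of 0. Now the 0-count is p+p! and (1-count)+2 = (p+p!-2)+2 = p+p!, so i ≠ j+2 fails. So xy^t z = 0^{p+p!} 1^{p+p!-2} ∉ L.
Contradiction. Therefore L is not regular.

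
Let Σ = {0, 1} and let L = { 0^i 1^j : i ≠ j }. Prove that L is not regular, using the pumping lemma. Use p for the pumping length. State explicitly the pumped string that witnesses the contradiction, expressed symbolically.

0^{p+p!} 1^{p+p!}

Assume L is regular. Let p be the pumping length given by the pumping lemma.
Choose w = 0^p 1^{p+p!}. Since p ≠ p+p!, w ∈ L; and |w| ≥ p.
By the pumping lemma, w = xyz with |xy| ≤ p and y is nonempty.
Since the first p symbols of w are all 0's and |xy| ≤ p, y lies entirely in the leading 0-block: y = 0^k for some k with 1 ≤ k ≤ p.
Since 1 ≤ k ≤ p, k divides p!; set t = 1 + p!/k. Then xy^t z has p + (p!/k)·k = p + p! copies of 0. Now the 0-count equals the 1-count, so i ≠ j fails. So xy^t z = 0^{p+p!} 1^{p+p!} ∉ L.
This contradicts the pumping lemma, so L is not regular.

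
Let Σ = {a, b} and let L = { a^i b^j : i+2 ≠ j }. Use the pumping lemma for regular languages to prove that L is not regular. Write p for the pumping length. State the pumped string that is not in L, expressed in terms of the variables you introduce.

a^{p+p!} b^{p+p!+2}

Assume L is regular. Let p be the pumping length given by the pumping lemma.
Choose w = a^p b^{p+p!+2}. Since p ≠ (p+p!+2)-2 = p+p!, w ∈ L; and |w| ≥ p.
The pumping lemma gives a decomposition w = xyz where |xy| ≤ p and y is nonempty.
Because |xy| ≤ p and w begins with p copies of a, we have y = a^k with 1 ≤ k ≤ p.
Since 1 ≤ k ≤ p, k divides p!; set t = 1 + p!/k. Then xy^t z has p + (p!/k)·k = p + p! copies of a. Now the a-count is p+p! and (b-count)-2 = (p+p!+2)-2 = p+p!, so i+2 ≠ j fails. So xy^t z = a^{p+p!} b^{p+p!+2} ∉ L.
Contradiction. Therefore L is not regular.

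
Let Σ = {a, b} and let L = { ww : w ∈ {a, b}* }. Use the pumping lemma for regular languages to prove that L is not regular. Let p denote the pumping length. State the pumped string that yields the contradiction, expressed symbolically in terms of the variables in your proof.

Assume L is regular. Let p be the pumping length given by the pumping lemma.
Take w = a^p b^p a^p b^p = uu where u = a^pb^p; then w ∈ L and |w| = 4p ≥ p.
Write w = xyz as guaranteed by the lemma, with |xy| ≤ p and |y| > 0.
Since the first p symbols of w are all a's and |xy| ≤ p, y lies entirely in the leading a-block: y = a^k for some k with 1 ≤ k ≤ p.
Pump with i = 2: xy^2z = a^{p+k} b^p a^p b^p, of length 4p+k. Suppose this equals vv. The string starts with a and ends with b, so v does too; thus the boundary between the two copies of v is a b→a transition. There is exactly one such transition, at position 2p+k, so |v| = 2p+k and |vv| = 4p+2k ≠ 4p+k since k ≥ 1. So xy^2z ∉ L.
This contradicts the pumping lemma, so L is not regular.

a^{p+k} b^p a^p b^p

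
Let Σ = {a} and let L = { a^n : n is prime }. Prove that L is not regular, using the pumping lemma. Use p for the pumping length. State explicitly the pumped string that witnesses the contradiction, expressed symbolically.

a^{q(1+k)}

Assume L is regular. Let p be the pumping length given by the pumping lemma.
Let q be a prime with q ≥ p+2 (infinitely many primes exist), and take w = a^q ∈ L with |w| = q ≥ p.
The pumping lemma gives a decomposition w = xyz where |xy| ≤ p and |y| ≥ 1.
Then y = a^k for some k with 1 ≤ k ≤ p.
Since 1 ≤ k ≤ p, |xz| = q-k. Pump with i = q+1: |xy^{q+1}z| = (q-k)+(q+1)k = q+qk = q(1+k), which is composite (both factors ≥ 2). So xy^{q+1}z = a^{q(1+k)} ∉ L.
Contradiction. Therefore L is not regular.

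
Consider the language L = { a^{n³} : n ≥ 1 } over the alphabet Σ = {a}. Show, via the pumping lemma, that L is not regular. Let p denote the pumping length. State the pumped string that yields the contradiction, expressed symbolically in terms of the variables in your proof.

a^{p³+k}

Assume L is regular. Let p be the pumping length given by the pumping lemma.
Take w = a^{p³} ∈ L with |w| = p³ ≥ p.
By the pumping lemma, w = xyz with |xy| ≤ p and y is nonempty.
Then y = a^k for some k with 1 ≤ k ≤ p.
Pump with i = 2: xy^2z = a^{p³+k}. Since 1 ≤ k ≤ p, p³ < p³+k ≤ p³+p < p³+3p²+3p+1 = (p+1)³, so p³+k is not a perfect cube. So xy^2z ∉ L.
This is a contradiction; hence L is not regular.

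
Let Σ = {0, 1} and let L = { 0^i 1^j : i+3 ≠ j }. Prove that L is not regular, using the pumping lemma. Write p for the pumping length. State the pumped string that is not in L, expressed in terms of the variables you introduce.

0^{p+p!} 1^{p+p!+3}

Assume L is regular; let p be its pumping constant.
Choose w = 0^p 1^{p+p!+3}. Since p ≠ (p+p!+3)-3 = p+p!, w ∈ L; and |w| ≥ p.
The pumping lemma gives a decomposition w = xyz where |xy| ≤ p and |y| ≥ 1.
Since the first p symbols of w are all 0's and |xy| ≤ p, y lies entirely in the leading 0-block: y = 0^k for some k with 1 ≤ k ≤ p.
Since 1 ≤ k ≤ p, k divides p!; set t = 1 + p!/k. Then xy^t z has p + (p!/k)·k = p + p! copies of 0. Now the 0-count is p+p! and (1-count)-3 = (p+p!+3)-3 = p+p!, so i+3 ≠ j fails. So xy^t z = 0^{p+p!} 1^{p+p!+3} ∉ L.
Contradiction. Therefore L is not regular.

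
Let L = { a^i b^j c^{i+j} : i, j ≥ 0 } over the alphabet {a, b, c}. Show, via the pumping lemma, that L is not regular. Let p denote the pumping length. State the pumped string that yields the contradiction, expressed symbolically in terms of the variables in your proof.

Assume L is regular. Let p be the pumping length given by the pumping lemma.
Take w = a^p b^p c^{2p} ∈ L (with i=j=p, i+j=2p), |w| = 4p ≥ p.
Write w = xyz as guaranteed by the lemma, with |xy| ≤ p and y is nonempty.
Since the first p symbols of w are all a's and |xy| ≤ p, y lies entirely in the leading a-block: y = a^k for some k with 1 ≤ k ≤ p.
Consider xy^2z = a^{p+k} b^p c^{2p}. Now the a- and b-counts sum to 2p+k, but the c-count is 2p ≠ 2p+k. So xy^2z ∉ L.
This contradicts the pumping lemma, so L is not regular.

a^{p+k} b^p c^{2p}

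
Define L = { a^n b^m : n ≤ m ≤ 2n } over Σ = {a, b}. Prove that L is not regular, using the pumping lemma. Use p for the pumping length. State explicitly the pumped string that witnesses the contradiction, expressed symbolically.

Suppose for contradiction that L is regular, and let p be the pumping length.
Take w = a^p b^p ∈ L (since p ≤ p ≤ 2p), with |w| = 2p ≥ p.
The pumping lemma gives a decomposition w = xyz where |xy| ≤ p and |y| > 0.
Since the first p symbols of w are all a's and |xy| ≤ p, y lies entirely in the leading a-block: y = a^k for some k with 1 ≤ k ≤ p.
Pump with i = 2: xy^2z = a^{p+k} b^p. Now n = p+k > p = m, so the condition n ≤ m fails. Thus xy^2z ∉ L.
This is a contradiction; hence L is not regular.

a^{p+k} b^p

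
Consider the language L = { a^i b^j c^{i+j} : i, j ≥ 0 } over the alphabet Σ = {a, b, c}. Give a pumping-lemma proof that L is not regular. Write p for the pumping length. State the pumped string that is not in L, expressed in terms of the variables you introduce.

a^{p+k} b^p c^{2p}

Assume L is regular. Let p be the pumping length given by the pumping lemma.
Take w = a^p b^p c^{2p} ∈ L (with i=j=p, i+j=2p), |w| = 4p ≥ p.
Write w = xyz as guaranteed by the lemma, with |xy| ≤ p and |y| ≥ 1.
Since the first p symbols of w are all a's and |xy| ≤ p, y lies entirely in the leading a-block: y = a^k for some k with 1 ≤ k ≤ p.
Consider xy^2z = a^{p+k} b^p c^{2p}. Now the a- and b-counts sum to 2p+k, but the c-count is 2p ≠ 2p+k. So xy^2z ∉ L.
Contradiction. Therefore L is not regular.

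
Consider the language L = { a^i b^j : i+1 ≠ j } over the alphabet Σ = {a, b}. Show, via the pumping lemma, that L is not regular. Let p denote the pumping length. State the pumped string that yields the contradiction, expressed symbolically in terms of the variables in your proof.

a^{p+p!} b^{p+p!+1}

Suppose for contradiction that L is regular, and let p be the pumping length.
Choose w = a^p b^{p+p!+1}. Since p ≠ (p+p!+1)-1 = p+p!, w ∈ L; and |w| ≥ p.
The pumping lemma gives a decomposition w = xyz where |xy| ≤ p and |y| ≥ 1.
Because |xy| ≤ p and w begins with p copies of a, we have y = a^k with 1 ≤ k ≤ p.
Since 1 ≤ k ≤ p, k divides p!; set t = 1 + p!/k. Then xy^t z has p + (p!/k)·k = p + p! copies of a. Now the a-count is p+p! and (b-count)-1 = (p+p!+1)-1 = p+p!, so i+1 ≠ j fails. So xy^t z = a^{p+p!} b^{p+p!+1} ∉ L.
Contradiction. Therefore L is not regular.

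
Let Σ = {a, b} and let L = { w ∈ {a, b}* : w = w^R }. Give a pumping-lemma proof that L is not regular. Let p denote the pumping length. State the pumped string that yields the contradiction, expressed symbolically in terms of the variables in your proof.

a^{p+k} b a^p

Assume L is regular. Let p be the pumping length given by the pumping lemma.
Take w = a^p b a^p, a palindrome of length 2p+1 ≥ p.
Write w = xyz as guaranteed by the lemma, with |xy| ≤ p and |y| ≥ 1.
Since the first p symbols of w are all a's and |xy| ≤ p, y lies entirely in the leading a-block: y = a^k for some k with 1 ≤ k ≤ p.
Pump with i = 2: xy^2z = a^{p+k} b a^p. Its reverse is a^p b a^{p+k}, which differs from xy^2z since k ≥ 1. So xy^2z is not a palindrome and xy^2z ∉ L.
Contradiction. Therefore L is not regular.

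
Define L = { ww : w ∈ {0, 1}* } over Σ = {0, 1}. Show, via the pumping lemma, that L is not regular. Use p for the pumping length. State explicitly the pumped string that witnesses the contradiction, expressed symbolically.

Suppose for contradiction that L is regular, and let p be the pumping length.
Take w = 0^p 1^p 0^p 1^p = uu where u = 0^p1^p; then w ∈ L and |w| = 4p ≥ p.
By the pumping lemma, w = xyz with |xy| ≤ p and y is nonempty.
Because |xy| ≤ p and w begins with p copies of 0, we have y = 0^k with 1 ≤ k ≤ p.
Pump with i = 2: xy^2z = 0^{p+k} 1^p 0^p 1^p, of length 4p+k. Suppose this equals vv. The string starts with 0 and ends with 1, so v does too; thus the boundary between the two copies of v is a 1→0 transition. There is exactly one such transition, at position 2p+k, so |v| = 2p+k and |vv| = 4p+2k ≠ 4p+k since k ≥ 1. So xy^2z ∉ L.
Contradiction. Therefore L is not regular.

0^{p+k} 1^p 0^p 1^p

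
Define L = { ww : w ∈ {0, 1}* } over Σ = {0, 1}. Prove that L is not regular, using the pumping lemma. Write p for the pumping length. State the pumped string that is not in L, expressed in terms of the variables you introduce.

0^{p+k} 1^p 0^p 1^p

Suppose for contradiction that L is regular, and let p be the pumping length.
Take w = 0^p 1^p 0^p 1^p = uu where u = 0^p1^p; then w ∈ L and |w| = 4p ≥ p.
By the pumping lemma, w = xyz with |xy| ≤ p and |y| ≥ 1.
Since the first p symbols of w are all 0's and |xy| ≤ p, y lies entirely in the leading 0-block: y = 0^k for some k with 1 ≤ k ≤ p.
Pump with i = 2: xy^2z = 0^{p+k} 1^p 0^p 1^p, of length 4p+k. Suppose this equals vv. The string starts with 0 and ends with 1, so v does too; thus the boundary between the two copies of v is a 1→0 transition. There is exactly one such transition, at position 2p+k, so |v| = 2p+k and |vv| = 4p+2k ≠ 4p+k since k ≥ 1. So xy^2z ∉ L.
Contradiction. Therefore L is not regular.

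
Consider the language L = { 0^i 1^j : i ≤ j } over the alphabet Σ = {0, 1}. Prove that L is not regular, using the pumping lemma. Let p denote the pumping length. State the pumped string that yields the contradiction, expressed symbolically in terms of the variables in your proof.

0^{p+k} 1^p

Suppose for contradiction that L is regular, and let p be the pumping length.
Choose w = 0^p 1^p ∈ L, with |w| = 2p ≥ p.
Write w = xyz as guaranteed by the lemma, with |xy| ≤ p and |y| > 0.
Because |xy| ≤ p and w begins with p copies of 0, we have y = 0^k with 1 ≤ k ≤ p.
Consider xy^2z = 0^{p+k} 1^p. Since k ≥ 1, the 0-count p+k exceeds the 1-count p, so i ≤ j fails; thus xy^2z ∉ L.
This contradicts the pumping lemma, so L is not regular.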